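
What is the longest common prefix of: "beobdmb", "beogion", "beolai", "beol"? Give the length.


Words: beobdmb, beogion, beolai, beol
  Position 0: all 'b' => match
  Position 1: all 'e' => match
  Position 2: all 'o' => match
  Position 3: ('b', 'g', 'l', 'l') => mismatch, stop
LCP = "beo" (length 3)

3


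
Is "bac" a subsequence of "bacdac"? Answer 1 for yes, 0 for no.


Check if "bac" is a subsequence of "bacdac"
Greedy scan:
  Position 0 ('b'): matches sub[0] = 'b'
  Position 1 ('a'): matches sub[1] = 'a'
  Position 2 ('c'): matches sub[2] = 'c'
  Position 3 ('d'): no match needed
  Position 4 ('a'): no match needed
  Position 5 ('c'): no match needed
All 3 characters matched => is a subsequence

1


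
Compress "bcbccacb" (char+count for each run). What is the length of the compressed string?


Input: bcbccacb
Runs:
  'b' x 1 => "b1"
  'c' x 1 => "c1"
  'b' x 1 => "b1"
  'c' x 2 => "c2"
  'a' x 1 => "a1"
  'c' x 1 => "c1"
  'b' x 1 => "b1"
Compressed: "b1c1b1c2a1c1b1"
Compressed length: 14

14


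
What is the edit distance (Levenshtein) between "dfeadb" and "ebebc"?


Computing edit distance: "dfeadb" -> "ebebc"
DP table:
           e    b    e    b    c
      0    1    2    3    4    5
  d   1    1    2    3    4    5
  f   2    2    2    3    4    5
  e   3    2    3    2    3    4
  a   4    3    3    3    3    4
  d   5    4    4    4    4    4
  b   6    5    4    5    4    5
Edit distance = dp[6][5] = 5

5


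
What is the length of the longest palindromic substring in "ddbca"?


Input: "ddbca"
Checking substrings for palindromes:
  [0:2] "dd" (len 2) => palindrome
Longest palindromic substring: "dd" with length 2

2


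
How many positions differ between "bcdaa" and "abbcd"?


Comparing "bcdaa" and "abbcd" position by position:
  Position 0: 'b' vs 'a' => DIFFER
  Position 1: 'c' vs 'b' => DIFFER
  Position 2: 'd' vs 'b' => DIFFER
  Position 3: 'a' vs 'c' => DIFFER
  Position 4: 'a' vs 'd' => DIFFER
Positions that differ: 5

5


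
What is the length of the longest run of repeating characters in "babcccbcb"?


Input: "babcccbcb"
Scanning for longest run:
  Position 1 ('a'): new char, reset run to 1
  Position 2 ('b'): new char, reset run to 1
  Position 3 ('c'): new char, reset run to 1
  Position 4 ('c'): continues run of 'c', length=2
  Position 5 ('c'): continues run of 'c', length=3
  Position 6 ('b'): new char, reset run to 1
  Position 7 ('c'): new char, reset run to 1
  Position 8 ('b'): new char, reset run to 1
Longest run: 'c' with length 3

3


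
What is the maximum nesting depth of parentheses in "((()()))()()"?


Input: "((()()))()()"
Tracking depth:
  Position 0 '(': depth becomes 1
  Position 1 '(': depth becomes 2
  Position 2 '(': depth becomes 3
  Position 3 ')': depth becomes 2
  Position 4 '(': depth becomes 3
  Position 5 ')': depth becomes 2
  Position 6 ')': depth becomes 1
  Position 7 ')': depth becomes 0
  Position 8 '(': depth becomes 1
  Position 9 ')': depth becomes 0
  Position 10 '(': depth becomes 1
  Position 11 ')': depth becomes 0
Maximum depth reached: 3

3


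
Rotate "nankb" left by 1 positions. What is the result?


Input: "nankb", rotate left by 1
First 1 characters: "n"
Remaining characters: "ankb"
Concatenate remaining + first: "ankb" + "n" = "ankbn"

ankbn


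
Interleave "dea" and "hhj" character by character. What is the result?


Interleaving "dea" and "hhj":
  Position 0: 'd' from first, 'h' from second => "dh"
  Position 1: 'e' from first, 'h' from second => "eh"
  Position 2: 'a' from first, 'j' from second => "aj"
Result: dhehaj

dhehaj


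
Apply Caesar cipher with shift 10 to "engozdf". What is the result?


Caesar cipher: shift "engozdf" by 10
  'e' (pos 4) + 10 = pos 14 = 'o'
  'n' (pos 13) + 10 = pos 23 = 'x'
  'g' (pos 6) + 10 = pos 16 = 'q'
  'o' (pos 14) + 10 = pos 24 = 'y'
  'z' (pos 25) + 10 = pos 9 = 'j'
  'd' (pos 3) + 10 = pos 13 = 'n'
  'f' (pos 5) + 10 = pos 15 = 'p'
Result: oxqyjnp

oxqyjnp


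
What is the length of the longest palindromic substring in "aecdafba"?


Input: "aecdafba"
Checking substrings for palindromes:
  No multi-char palindromic substrings found
Longest palindromic substring: "a" with length 1

1


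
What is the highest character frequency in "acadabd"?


Input: acadabd
Character counts:
  'a': 3
  'b': 1
  'c': 1
  'd': 2
Maximum frequency: 3

3


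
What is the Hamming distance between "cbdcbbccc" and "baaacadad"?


Comparing "cbdcbbccc" and "baaacadad" position by position:
  Position 0: 'c' vs 'b' => differ
  Position 1: 'b' vs 'a' => differ
  Position 2: 'd' vs 'a' => differ
  Position 3: 'c' vs 'a' => differ
  Position 4: 'b' vs 'c' => differ
  Position 5: 'b' vs 'a' => differ
  Position 6: 'c' vs 'd' => differ
  Position 7: 'c' vs 'a' => differ
  Position 8: 'c' vs 'd' => differ
Total differences (Hamming distance): 9

9


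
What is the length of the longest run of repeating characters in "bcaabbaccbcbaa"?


Input: "bcaabbaccbcbaa"
Scanning for longest run:
  Position 1 ('c'): new char, reset run to 1
  Position 2 ('a'): new char, reset run to 1
  Position 3 ('a'): continues run of 'a', length=2
  Position 4 ('b'): new char, reset run to 1
  Position 5 ('b'): continues run of 'b', length=2
  Position 6 ('a'): new char, reset run to 1
  Position 7 ('c'): new char, reset run to 1
  Position 8 ('c'): continues run of 'c', length=2
  Position 9 ('b'): new char, reset run to 1
  Position 10 ('c'): new char, reset run to 1
  Position 11 ('b'): new char, reset run to 1
  Position 12 ('a'): new char, reset run to 1
  Position 13 ('a'): continues run of 'a', length=2
Longest run: 'a' with length 2

2


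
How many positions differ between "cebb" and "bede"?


Comparing "cebb" and "bede" position by position:
  Position 0: 'c' vs 'b' => DIFFER
  Position 1: 'e' vs 'e' => same
  Position 2: 'b' vs 'd' => DIFFER
  Position 3: 'b' vs 'e' => DIFFER
Positions that differ: 3

3


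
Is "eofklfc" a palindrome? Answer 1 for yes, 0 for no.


Input: eofklfc
Reversed: cflkfoe
  Compare pos 0 ('e') with pos 6 ('c'): MISMATCH
  Compare pos 1 ('o') with pos 5 ('f'): MISMATCH
  Compare pos 2 ('f') with pos 4 ('l'): MISMATCH
Result: not a palindrome

0


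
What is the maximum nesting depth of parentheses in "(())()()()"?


Input: "(())()()()"
Tracking depth:
  Position 0 '(': depth becomes 1
  Position 1 '(': depth becomes 2
  Position 2 ')': depth becomes 1
  Position 3 ')': depth becomes 0
  Position 4 '(': depth becomes 1
  Position 5 ')': depth becomes 0
  Position 6 '(': depth becomes 1
  Position 7 ')': depth becomes 0
  Position 8 '(': depth becomes 1
  Position 9 ')': depth becomes 0
Maximum depth reached: 2

2


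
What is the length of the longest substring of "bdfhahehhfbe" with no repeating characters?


Input: "bdfhahehhfbe"
Sliding window (track last position of each char):
  Position 0 ('b'): window [0,0] length 1 -- new best
  Position 1 ('d'): window [0,1] length 2 -- new best
  Position 2 ('f'): window [0,2] length 3 -- new best
  Position 3 ('h'): window [0,3] length 4 -- new best
  Position 4 ('a'): window [0,4] length 5 -- new best
  Position 5 ('h'): repeat (last at 3), move window start to 4
  Position 5 ('h'): window [4,5] length 2
  Position 6 ('e'): window [4,6] length 3
  Position 7 ('h'): repeat (last at 5), move window start to 6
  Position 7 ('h'): window [6,7] length 2
  Position 8 ('h'): repeat (last at 7), move window start to 8
  Position 8 ('h'): window [8,8] length 1
  Position 9 ('f'): window [8,9] length 2
  Position 10 ('b'): window [8,10] length 3
  Position 11 ('e'): window [8,11] length 4
Longest substring with no repeats: "bdfha" with length 5

5


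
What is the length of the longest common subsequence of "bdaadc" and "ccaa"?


LCS of "bdaadc" and "ccaa"
DP table:
           c    c    a    a
      0    0    0    0    0
  b   0    0    0    0    0
  d   0    0    0    0    0
  a   0    0    0    1    1
  a   0    0    0    1    2
  d   0    0    0    1    2
  c   0    1    1    1    2
LCS length = dp[6][4] = 2

2


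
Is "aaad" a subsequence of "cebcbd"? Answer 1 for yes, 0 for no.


Check if "aaad" is a subsequence of "cebcbd"
Greedy scan:
  Position 0 ('c'): no match needed
  Position 1 ('e'): no match needed
  Position 2 ('b'): no match needed
  Position 3 ('c'): no match needed
  Position 4 ('b'): no match needed
  Position 5 ('d'): no match needed
Only matched 0/4 characters => not a subsequence

0


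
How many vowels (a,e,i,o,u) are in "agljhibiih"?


Input: agljhibiih
Checking each character:
  'a' at position 0: vowel (running total: 1)
  'g' at position 1: consonant
  'l' at position 2: consonant
  'j' at position 3: consonant
  'h' at position 4: consonant
  'i' at position 5: vowel (running total: 2)
  'b' at position 6: consonant
  'i' at position 7: vowel (running total: 3)
  'i' at position 8: vowel (running total: 4)
  'h' at position 9: consonant
Total vowels: 4

4


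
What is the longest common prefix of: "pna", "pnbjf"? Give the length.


Words: pna, pnbjf
  Position 0: all 'p' => match
  Position 1: all 'n' => match
  Position 2: ('a', 'b') => mismatch, stop
LCP = "pn" (length 2)

2


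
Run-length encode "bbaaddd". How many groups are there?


Input: bbaaddd
Scanning for consecutive runs:
  Group 1: 'b' x 2 (positions 0-1)
  Group 2: 'a' x 2 (positions 2-3)
  Group 3: 'd' x 3 (positions 4-6)
Total groups: 3

3


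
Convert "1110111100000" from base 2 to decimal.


Input: "1110111100000" in base 2
Positional expansion:
  Digit '1' (value 1) x 2^12 = 4096
  Digit '1' (value 1) x 2^11 = 2048
  Digit '1' (value 1) x 2^10 = 1024
  Digit '0' (value 0) x 2^9 = 0
  Digit '1' (value 1) x 2^8 = 256
  Digit '1' (value 1) x 2^7 = 128
  Digit '1' (value 1) x 2^6 = 64
  Digit '1' (value 1) x 2^5 = 32
  Digit '0' (value 0) x 2^4 = 0
  Digit '0' (value 0) x 2^3 = 0
  Digit '0' (value 0) x 2^2 = 0
  Digit '0' (value 0) x 2^1 = 0
  Digit '0' (value 0) x 2^0 = 0
Sum = 7648

7648


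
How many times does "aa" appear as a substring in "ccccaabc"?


Searching for "aa" in "ccccaabc"
Scanning each position:
  Position 0: "cc" => no
  Position 1: "cc" => no
  Position 2: "cc" => no
  Position 3: "ca" => no
  Position 4: "aa" => MATCH
  Position 5: "ab" => no
  Position 6: "bc" => no
Total occurrences: 1

1


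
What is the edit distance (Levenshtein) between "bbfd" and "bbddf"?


Computing edit distance: "bbfd" -> "bbddf"
DP table:
           b    b    d    d    f
      0    1    2    3    4    5
  b   1    0    1    2    3    4
  b   2    1    0    1    2    3
  f   3    2    1    1    2    2
  d   4    3    2    1    1    2
Edit distance = dp[4][5] = 2

2


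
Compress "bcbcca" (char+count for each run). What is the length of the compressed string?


Input: bcbcca
Runs:
  'b' x 1 => "b1"
  'c' x 1 => "c1"
  'b' x 1 => "b1"
  'c' x 2 => "c2"
  'a' x 1 => "a1"
Compressed: "b1c1b1c2a1"
Compressed length: 10

10


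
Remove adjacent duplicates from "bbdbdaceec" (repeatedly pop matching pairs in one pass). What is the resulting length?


Input: bbdbdaceec
Stack-based adjacent duplicate removal:
  Read 'b': push. Stack: b
  Read 'b': matches stack top 'b' => pop. Stack: (empty)
  Read 'd': push. Stack: d
  Read 'b': push. Stack: db
  Read 'd': push. Stack: dbd
  Read 'a': push. Stack: dbda
  Read 'c': push. Stack: dbdac
  Read 'e': push. Stack: dbdace
  Read 'e': matches stack top 'e' => pop. Stack: dbdac
  Read 'c': matches stack top 'c' => pop. Stack: dbda
Final stack: "dbda" (length 4)

4


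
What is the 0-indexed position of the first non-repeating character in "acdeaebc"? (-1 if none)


Input: acdeaebc
Character frequencies:
  'a': 2
  'b': 1
  'c': 2
  'd': 1
  'e': 2
Scanning left to right for freq == 1:
  Position 0 ('a'): freq=2, skip
  Position 1 ('c'): freq=2, skip
  Position 2 ('d'): unique! => answer = 2

2


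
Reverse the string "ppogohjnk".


Input: ppogohjnk
Reading characters right to left:
  Position 8: 'k'
  Position 7: 'n'
  Position 6: 'j'
  Position 5: 'h'
  Position 4: 'o'
  Position 3: 'g'
  Position 2: 'o'
  Position 1: 'p'
  Position 0: 'p'
Reversed: knjhogopp

knjhogopp


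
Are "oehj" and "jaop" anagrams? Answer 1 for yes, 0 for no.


Strings: "oehj", "jaop"
Sorted first:  ehjo
Sorted second: ajop
Differ at position 0: 'e' vs 'a' => not anagrams

0


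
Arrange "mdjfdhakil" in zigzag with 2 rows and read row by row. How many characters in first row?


Zigzag "mdjfdhakil" into 2 rows:
Placing characters:
  'm' => row 0
  'd' => row 1
  'j' => row 0
  'f' => row 1
  'd' => row 0
  'h' => row 1
  'a' => row 0
  'k' => row 1
  'i' => row 0
  'l' => row 1
Rows:
  Row 0: "mjdai"
  Row 1: "dfhkl"
First row length: 5

5


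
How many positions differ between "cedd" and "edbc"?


Comparing "cedd" and "edbc" position by position:
  Position 0: 'c' vs 'e' => DIFFER
  Position 1: 'e' vs 'd' => DIFFER
  Position 2: 'd' vs 'b' => DIFFER
  Position 3: 'd' vs 'c' => DIFFER
Positions that differ: 4

4


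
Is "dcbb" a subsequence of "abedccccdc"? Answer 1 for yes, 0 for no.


Check if "dcbb" is a subsequence of "abedccccdc"
Greedy scan:
  Position 0 ('a'): no match needed
  Position 1 ('b'): no match needed
  Position 2 ('e'): no match needed
  Position 3 ('d'): matches sub[0] = 'd'
  Position 4 ('c'): matches sub[1] = 'c'
  Position 5 ('c'): no match needed
  Position 6 ('c'): no match needed
  Position 7 ('c'): no match needed
  Position 8 ('d'): no match needed
  Position 9 ('c'): no match needed
Only matched 2/4 characters => not a subsequence

0


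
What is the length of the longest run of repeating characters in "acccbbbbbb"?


Input: "acccbbbbbb"
Scanning for longest run:
  Position 1 ('c'): new char, reset run to 1
  Position 2 ('c'): continues run of 'c', length=2
  Position 3 ('c'): continues run of 'c', length=3
  Position 4 ('b'): new char, reset run to 1
  Position 5 ('b'): continues run of 'b', length=2
  Position 6 ('b'): continues run of 'b', length=3
  Position 7 ('b'): continues run of 'b', length=4
  Position 8 ('b'): continues run of 'b', length=5
  Position 9 ('b'): continues run of 'b', length=6
Longest run: 'b' with length 6

6


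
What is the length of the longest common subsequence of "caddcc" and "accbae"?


LCS of "caddcc" and "accbae"
DP table:
           a    c    c    b    a    e
      0    0    0    0    0    0    0
  c   0    0    1    1    1    1    1
  a   0    1    1    1    1    2    2
  d   0    1    1    1    1    2    2
  d   0    1    1    1    1    2    2
  c   0    1    2    2    2    2    2
  c   0    1    2    3    3    3    3
LCS length = dp[6][6] = 3

3


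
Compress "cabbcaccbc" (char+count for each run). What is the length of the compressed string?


Input: cabbcaccbc
Runs:
  'c' x 1 => "c1"
  'a' x 1 => "a1"
  'b' x 2 => "b2"
  'c' x 1 => "c1"
  'a' x 1 => "a1"
  'c' x 2 => "c2"
  'b' x 1 => "b1"
  'c' x 1 => "c1"
Compressed: "c1a1b2c1a1c2b1c1"
Compressed length: 16

16


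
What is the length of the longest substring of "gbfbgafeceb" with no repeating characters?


Input: "gbfbgafeceb"
Sliding window (track last position of each char):
  Position 0 ('g'): window [0,0] length 1 -- new best
  Position 1 ('b'): window [0,1] length 2 -- new best
  Position 2 ('f'): window [0,2] length 3 -- new best
  Position 3 ('b'): repeat (last at 1), move window start to 2
  Position 3 ('b'): window [2,3] length 2
  Position 4 ('g'): window [2,4] length 3
  Position 5 ('a'): window [2,5] length 4 -- new best
  Position 6 ('f'): repeat (last at 2), move window start to 3
  Position 6 ('f'): window [3,6] length 4
  Position 7 ('e'): window [3,7] length 5 -- new best
  Position 8 ('c'): window [3,8] length 6 -- new best
  Position 9 ('e'): repeat (last at 7), move window start to 8
  Position 9 ('e'): window [8,9] length 2
  Position 10 ('b'): window [8,10] length 3
Longest substring with no repeats: "bgafec" with length 6

6


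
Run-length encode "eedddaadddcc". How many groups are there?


Input: eedddaadddcc
Scanning for consecutive runs:
  Group 1: 'e' x 2 (positions 0-1)
  Group 2: 'd' x 3 (positions 2-4)
  Group 3: 'a' x 2 (positions 5-6)
  Group 4: 'd' x 3 (positions 7-9)
  Group 5: 'c' x 2 (positions 10-11)
Total groups: 5

5


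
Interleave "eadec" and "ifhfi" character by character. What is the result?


Interleaving "eadec" and "ifhfi":
  Position 0: 'e' from first, 'i' from second => "ei"
  Position 1: 'a' from first, 'f' from second => "af"
  Position 2: 'd' from first, 'h' from second => "dh"
  Position 3: 'e' from first, 'f' from second => "ef"
  Position 4: 'c' from first, 'i' from second => "ci"
Result: eiafdhefci

eiafdhefci


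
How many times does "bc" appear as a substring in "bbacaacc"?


Searching for "bc" in "bbacaacc"
Scanning each position:
  Position 0: "bb" => no
  Position 1: "ba" => no
  Position 2: "ac" => no
  Position 3: "ca" => no
  Position 4: "aa" => no
  Position 5: "ac" => no
  Position 6: "cc" => no
Total occurrences: 0

0


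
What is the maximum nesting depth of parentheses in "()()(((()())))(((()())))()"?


Input: "()()(((()())))(((()())))()"
Tracking depth:
  Position 0 '(': depth becomes 1
  Position 1 ')': depth becomes 0
  Position 2 '(': depth becomes 1
  Position 3 ')': depth becomes 0
  Position 4 '(': depth becomes 1
  Position 5 '(': depth becomes 2
  Position 6 '(': depth becomes 3
  Position 7 '(': depth becomes 4
  Position 8 ')': depth becomes 3
  Position 9 '(': depth becomes 4
  Position 10 ')': depth becomes 3
  Position 11 ')': depth becomes 2
  Position 12 ')': depth becomes 1
  Position 13 ')': depth becomes 0
  Position 14 '(': depth becomes 1
  Position 15 '(': depth becomes 2
  Position 16 '(': depth becomes 3
  Position 17 '(': depth becomes 4
  Position 18 ')': depth becomes 3
  Position 19 '(': depth becomes 4
  Position 20 ')': depth becomes 3
  Position 21 ')': depth becomes 2
  Position 22 ')': depth becomes 1
  Position 23 ')': depth becomes 0
  Position 24 '(': depth becomes 1
  Position 25 ')': depth becomes 0
Maximum depth reached: 4

4


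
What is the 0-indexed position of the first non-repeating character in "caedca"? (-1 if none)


Input: caedca
Character frequencies:
  'a': 2
  'c': 2
  'd': 1
  'e': 1
Scanning left to right for freq == 1:
  Position 0 ('c'): freq=2, skip
  Position 1 ('a'): freq=2, skip
  Position 2 ('e'): unique! => answer = 2

2


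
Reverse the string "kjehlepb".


Input: kjehlepb
Reading characters right to left:
  Position 7: 'b'
  Position 6: 'p'
  Position 5: 'e'
  Position 4: 'l'
  Position 3: 'h'
  Position 2: 'e'
  Position 1: 'j'
  Position 0: 'k'
Reversed: bpelhejk

bpelhejk


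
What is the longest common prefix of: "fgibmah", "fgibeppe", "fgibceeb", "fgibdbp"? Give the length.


Words: fgibmah, fgibeppe, fgibceeb, fgibdbp
  Position 0: all 'f' => match
  Position 1: all 'g' => match
  Position 2: all 'i' => match
  Position 3: all 'b' => match
  Position 4: ('m', 'e', 'c', 'd') => mismatch, stop
LCP = "fgib" (length 4)

4


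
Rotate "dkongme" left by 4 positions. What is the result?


Input: "dkongme", rotate left by 4
First 4 characters: "dkon"
Remaining characters: "gme"
Concatenate remaining + first: "gme" + "dkon" = "gmedkon"

gmedkon


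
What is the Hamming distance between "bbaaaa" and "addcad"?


Comparing "bbaaaa" and "addcad" position by position:
  Position 0: 'b' vs 'a' => differ
  Position 1: 'b' vs 'd' => differ
  Position 2: 'a' vs 'd' => differ
  Position 3: 'a' vs 'c' => differ
  Position 4: 'a' vs 'a' => same
  Position 5: 'a' vs 'd' => differ
Total differences (Hamming distance): 5

5


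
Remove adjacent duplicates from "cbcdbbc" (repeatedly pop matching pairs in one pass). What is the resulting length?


Input: cbcdbbc
Stack-based adjacent duplicate removal:
  Read 'c': push. Stack: c
  Read 'b': push. Stack: cb
  Read 'c': push. Stack: cbc
  Read 'd': push. Stack: cbcd
  Read 'b': push. Stack: cbcdb
  Read 'b': matches stack top 'b' => pop. Stack: cbcd
  Read 'c': push. Stack: cbcdc
Final stack: "cbcdc" (length 5)

5


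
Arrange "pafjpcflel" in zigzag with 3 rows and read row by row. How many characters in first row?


Zigzag "pafjpcflel" into 3 rows:
Placing characters:
  'p' => row 0
  'a' => row 1
  'f' => row 2
  'j' => row 1
  'p' => row 0
  'c' => row 1
  'f' => row 2
  'l' => row 1
  'e' => row 0
  'l' => row 1
Rows:
  Row 0: "ppe"
  Row 1: "ajcll"
  Row 2: "ff"
First row length: 3

3


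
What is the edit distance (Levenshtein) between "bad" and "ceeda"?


Computing edit distance: "bad" -> "ceeda"
DP table:
           c    e    e    d    a
      0    1    2    3    4    5
  b   1    1    2    3    4    5
  a   2    2    2    3    4    4
  d   3    3    3    3    3    4
Edit distance = dp[3][5] = 4

4


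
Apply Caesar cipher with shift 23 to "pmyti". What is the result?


Caesar cipher: shift "pmyti" by 23
  'p' (pos 15) + 23 = pos 12 = 'm'
  'm' (pos 12) + 23 = pos 9 = 'j'
  'y' (pos 24) + 23 = pos 21 = 'v'
  't' (pos 19) + 23 = pos 16 = 'q'
  'i' (pos 8) + 23 = pos 5 = 'f'
Result: mjvqf

mjvqf


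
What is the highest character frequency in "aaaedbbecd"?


Input: aaaedbbecd
Character counts:
  'a': 3
  'b': 2
  'c': 1
  'd': 2
  'e': 2
Maximum frequency: 3

3


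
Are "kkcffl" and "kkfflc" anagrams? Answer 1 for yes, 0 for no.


Strings: "kkcffl", "kkfflc"
Sorted first:  cffkkl
Sorted second: cffkkl
Sorted forms match => anagrams

1


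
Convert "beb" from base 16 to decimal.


Input: "beb" in base 16
Positional expansion:
  Digit 'b' (value 11) x 16^2 = 2816
  Digit 'e' (value 14) x 16^1 = 224
  Digit 'b' (value 11) x 16^0 = 11
Sum = 3051

3051


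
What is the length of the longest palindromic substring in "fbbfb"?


Input: "fbbfb"
Checking substrings for palindromes:
  [0:4] "fbbf" (len 4) => palindrome
  [2:5] "bfb" (len 3) => palindrome
  [1:3] "bb" (len 2) => palindrome
Longest palindromic substring: "fbbf" with length 4

4


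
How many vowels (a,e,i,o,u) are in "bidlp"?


Input: bidlp
Checking each character:
  'b' at position 0: consonant
  'i' at position 1: vowel (running total: 1)
  'd' at position 2: consonant
  'l' at position 3: consonant
  'p' at position 4: consonant
Total vowels: 1

1


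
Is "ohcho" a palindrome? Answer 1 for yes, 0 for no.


Input: ohcho
Reversed: ohcho
  Compare pos 0 ('o') with pos 4 ('o'): match
  Compare pos 1 ('h') with pos 3 ('h'): match
Result: palindrome

1


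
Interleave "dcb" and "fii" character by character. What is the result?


Interleaving "dcb" and "fii":
  Position 0: 'd' from first, 'f' from second => "df"
  Position 1: 'c' from first, 'i' from second => "ci"
  Position 2: 'b' from first, 'i' from second => "bi"
Result: dfcibi

dfcibi


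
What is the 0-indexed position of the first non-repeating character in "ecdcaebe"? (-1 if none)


Input: ecdcaebe
Character frequencies:
  'a': 1
  'b': 1
  'c': 2
  'd': 1
  'e': 3
Scanning left to right for freq == 1:
  Position 0 ('e'): freq=3, skip
  Position 1 ('c'): freq=2, skip
  Position 2 ('d'): unique! => answer = 2

2


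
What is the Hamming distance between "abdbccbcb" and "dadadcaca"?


Comparing "abdbccbcb" and "dadadcaca" position by position:
  Position 0: 'a' vs 'd' => differ
  Position 1: 'b' vs 'a' => differ
  Position 2: 'd' vs 'd' => same
  Position 3: 'b' vs 'a' => differ
  Position 4: 'c' vs 'd' => differ
  Position 5: 'c' vs 'c' => same
  Position 6: 'b' vs 'a' => differ
  Position 7: 'c' vs 'c' => same
  Position 8: 'b' vs 'a' => differ
Total differences (Hamming distance): 6

6


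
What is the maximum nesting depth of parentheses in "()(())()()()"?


Input: "()(())()()()"
Tracking depth:
  Position 0 '(': depth becomes 1
  Position 1 ')': depth becomes 0
  Position 2 '(': depth becomes 1
  Position 3 '(': depth becomes 2
  Position 4 ')': depth becomes 1
  Position 5 ')': depth becomes 0
  Position 6 '(': depth becomes 1
  Position 7 ')': depth becomes 0
  Position 8 '(': depth becomes 1
  Position 9 ')': depth becomes 0
  Position 10 '(': depth becomes 1
  Position 11 ')': depth becomes 0
Maximum depth reached: 2

2


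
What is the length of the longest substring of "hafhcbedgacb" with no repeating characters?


Input: "hafhcbedgacb"
Sliding window (track last position of each char):
  Position 0 ('h'): window [0,0] length 1 -- new best
  Position 1 ('a'): window [0,1] length 2 -- new best
  Position 2 ('f'): window [0,2] length 3 -- new best
  Position 3 ('h'): repeat (last at 0), move window start to 1
  Position 3 ('h'): window [1,3] length 3
  Position 4 ('c'): window [1,4] length 4 -- new best
  Position 5 ('b'): window [1,5] length 5 -- new best
  Position 6 ('e'): window [1,6] length 6 -- new best
  Position 7 ('d'): window [1,7] length 7 -- new best
  Position 8 ('g'): window [1,8] length 8 -- new best
  Position 9 ('a'): repeat (last at 1), move window start to 2
  Position 9 ('a'): window [2,9] length 8
  Position 10 ('c'): repeat (last at 4), move window start to 5
  Position 10 ('c'): window [5,10] length 6
  Position 11 ('b'): repeat (last at 5), move window start to 6
  Position 11 ('b'): window [6,11] length 6
Longest substring with no repeats: "afhcbedg" with length 8

8


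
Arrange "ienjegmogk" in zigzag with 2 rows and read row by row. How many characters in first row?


Zigzag "ienjegmogk" into 2 rows:
Placing characters:
  'i' => row 0
  'e' => row 1
  'n' => row 0
  'j' => row 1
  'e' => row 0
  'g' => row 1
  'm' => row 0
  'o' => row 1
  'g' => row 0
  'k' => row 1
Rows:
  Row 0: "inemg"
  Row 1: "ejgok"
First row length: 5

5


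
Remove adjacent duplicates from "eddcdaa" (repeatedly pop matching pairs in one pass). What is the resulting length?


Input: eddcdaa
Stack-based adjacent duplicate removal:
  Read 'e': push. Stack: e
  Read 'd': push. Stack: ed
  Read 'd': matches stack top 'd' => pop. Stack: e
  Read 'c': push. Stack: ec
  Read 'd': push. Stack: ecd
  Read 'a': push. Stack: ecda
  Read 'a': matches stack top 'a' => pop. Stack: ecd
Final stack: "ecd" (length 3)

3


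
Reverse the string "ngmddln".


Input: ngmddln
Reading characters right to left:
  Position 6: 'n'
  Position 5: 'l'
  Position 4: 'd'
  Position 3: 'd'
  Position 2: 'm'
  Position 1: 'g'
  Position 0: 'n'
Reversed: nlddmgn

nlddmgn


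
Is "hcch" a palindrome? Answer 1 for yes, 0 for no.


Input: hcch
Reversed: hcch
  Compare pos 0 ('h') with pos 3 ('h'): match
  Compare pos 1 ('c') with pos 2 ('c'): match
Result: palindrome

1


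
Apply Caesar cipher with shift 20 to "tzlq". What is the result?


Caesar cipher: shift "tzlq" by 20
  't' (pos 19) + 20 = pos 13 = 'n'
  'z' (pos 25) + 20 = pos 19 = 't'
  'l' (pos 11) + 20 = pos 5 = 'f'
  'q' (pos 16) + 20 = pos 10 = 'k'
Result: ntfk

ntfk


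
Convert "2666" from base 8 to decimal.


Input: "2666" in base 8
Positional expansion:
  Digit '2' (value 2) x 8^3 = 1024
  Digit '6' (value 6) x 8^2 = 384
  Digit '6' (value 6) x 8^1 = 48
  Digit '6' (value 6) x 8^0 = 6
Sum = 1462

1462


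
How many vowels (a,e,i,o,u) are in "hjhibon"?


Input: hjhibon
Checking each character:
  'h' at position 0: consonant
  'j' at position 1: consonant
  'h' at position 2: consonant
  'i' at position 3: vowel (running total: 1)
  'b' at position 4: consonant
  'o' at position 5: vowel (running total: 2)
  'n' at position 6: consonant
Total vowels: 2

2


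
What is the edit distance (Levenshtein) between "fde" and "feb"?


Computing edit distance: "fde" -> "feb"
DP table:
           f    e    b
      0    1    2    3
  f   1    0    1    2
  d   2    1    1    2
  e   3    2    1    2
Edit distance = dp[3][3] = 2

2


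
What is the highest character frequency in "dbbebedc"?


Input: dbbebedc
Character counts:
  'b': 3
  'c': 1
  'd': 2
  'e': 2
Maximum frequency: 3

3


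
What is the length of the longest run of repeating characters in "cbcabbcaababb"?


Input: "cbcabbcaababb"
Scanning for longest run:
  Position 1 ('b'): new char, reset run to 1
  Position 2 ('c'): new char, reset run to 1
  Position 3 ('a'): new char, reset run to 1
  Position 4 ('b'): new char, reset run to 1
  Position 5 ('b'): continues run of 'b', length=2
  Position 6 ('c'): new char, reset run to 1
  Position 7 ('a'): new char, reset run to 1
  Position 8 ('a'): continues run of 'a', length=2
  Position 9 ('b'): new char, reset run to 1
  Position 10 ('a'): new char, reset run to 1
  Position 11 ('b'): new char, reset run to 1
  Position 12 ('b'): continues run of 'b', length=2
Longest run: 'b' with length 2

2


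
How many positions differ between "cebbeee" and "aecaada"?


Comparing "cebbeee" and "aecaada" position by position:
  Position 0: 'c' vs 'a' => DIFFER
  Position 1: 'e' vs 'e' => same
  Position 2: 'b' vs 'c' => DIFFER
  Position 3: 'b' vs 'a' => DIFFER
  Position 4: 'e' vs 'a' => DIFFER
  Position 5: 'e' vs 'd' => DIFFER
  Position 6: 'e' vs 'a' => DIFFER
Positions that differ: 6

6


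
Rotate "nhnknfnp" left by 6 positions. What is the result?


Input: "nhnknfnp", rotate left by 6
First 6 characters: "nhnknf"
Remaining characters: "np"
Concatenate remaining + first: "np" + "nhnknf" = "npnhnknf"

npnhnknf


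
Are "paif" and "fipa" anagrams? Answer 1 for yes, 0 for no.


Strings: "paif", "fipa"
Sorted first:  afip
Sorted second: afip
Sorted forms match => anagrams

1


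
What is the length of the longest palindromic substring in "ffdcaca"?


Input: "ffdcaca"
Checking substrings for palindromes:
  [3:6] "cac" (len 3) => palindrome
  [4:7] "aca" (len 3) => palindrome
  [0:2] "ff" (len 2) => palindrome
Longest palindromic substring: "cac" with length 3

3


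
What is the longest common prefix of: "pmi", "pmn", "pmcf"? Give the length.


Words: pmi, pmn, pmcf
  Position 0: all 'p' => match
  Position 1: all 'm' => match
  Position 2: ('i', 'n', 'c') => mismatch, stop
LCP = "pm" (length 2)

2


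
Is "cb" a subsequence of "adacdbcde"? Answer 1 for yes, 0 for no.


Check if "cb" is a subsequence of "adacdbcde"
Greedy scan:
  Position 0 ('a'): no match needed
  Position 1 ('d'): no match needed
  Position 2 ('a'): no match needed
  Position 3 ('c'): matches sub[0] = 'c'
  Position 4 ('d'): no match needed
  Position 5 ('b'): matches sub[1] = 'b'
  Position 6 ('c'): no match needed
  Position 7 ('d'): no match needed
  Position 8 ('e'): no match needed
All 2 characters matched => is a subsequence

1


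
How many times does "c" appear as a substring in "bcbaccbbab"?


Searching for "c" in "bcbaccbbab"
Scanning each position:
  Position 0: "b" => no
  Position 1: "c" => MATCH
  Position 2: "b" => no
  Position 3: "a" => no
  Position 4: "c" => MATCH
  Position 5: "c" => MATCH
  Position 6: "b" => no
  Position 7: "b" => no
  Position 8: "a" => no
  Position 9: "b" => no
Total occurrences: 3

3


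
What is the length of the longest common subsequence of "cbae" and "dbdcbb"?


LCS of "cbae" and "dbdcbb"
DP table:
           d    b    d    c    b    b
      0    0    0    0    0    0    0
  c   0    0    0    0    1    1    1
  b   0    0    1    1    1    2    2
  a   0    0    1    1    1    2    2
  e   0    0    1    1    1    2    2
LCS length = dp[4][6] = 2

2


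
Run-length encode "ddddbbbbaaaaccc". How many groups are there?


Input: ddddbbbbaaaaccc
Scanning for consecutive runs:
  Group 1: 'd' x 4 (positions 0-3)
  Group 2: 'b' x 4 (positions 4-7)
  Group 3: 'a' x 4 (positions 8-11)
  Group 4: 'c' x 3 (positions 12-14)
Total groups: 4

4


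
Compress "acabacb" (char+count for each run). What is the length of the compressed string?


Input: acabacb
Runs:
  'a' x 1 => "a1"
  'c' x 1 => "c1"
  'a' x 1 => "a1"
  'b' x 1 => "b1"
  'a' x 1 => "a1"
  'c' x 1 => "c1"
  'b' x 1 => "b1"
Compressed: "a1c1a1b1a1c1b1"
Compressed length: 14

14


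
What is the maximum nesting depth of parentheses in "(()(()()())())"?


Input: "(()(()()())())"
Tracking depth:
  Position 0 '(': depth becomes 1
  Position 1 '(': depth becomes 2
  Position 2 ')': depth becomes 1
  Position 3 '(': depth becomes 2
  Position 4 '(': depth becomes 3
  Position 5 ')': depth becomes 2
  Position 6 '(': depth becomes 3
  Position 7 ')': depth becomes 2
  Position 8 '(': depth becomes 3
  Position 9 ')': depth becomes 2
  Position 10 ')': depth becomes 1
  Position 11 '(': depth becomes 2
  Position 12 ')': depth becomes 1
  Position 13 ')': depth becomes 0
Maximum depth reached: 3

3


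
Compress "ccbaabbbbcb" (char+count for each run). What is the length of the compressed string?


Input: ccbaabbbbcb
Runs:
  'c' x 2 => "c2"
  'b' x 1 => "b1"
  'a' x 2 => "a2"
  'b' x 4 => "b4"
  'c' x 1 => "c1"
  'b' x 1 => "b1"
Compressed: "c2b1a2b4c1b1"
Compressed length: 12

12


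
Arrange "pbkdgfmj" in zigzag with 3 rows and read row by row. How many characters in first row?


Zigzag "pbkdgfmj" into 3 rows:
Placing characters:
  'p' => row 0
  'b' => row 1
  'k' => row 2
  'd' => row 1
  'g' => row 0
  'f' => row 1
  'm' => row 2
  'j' => row 1
Rows:
  Row 0: "pg"
  Row 1: "bdfj"
  Row 2: "km"
First row length: 2

2


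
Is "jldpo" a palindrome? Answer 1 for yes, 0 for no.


Input: jldpo
Reversed: opdlj
  Compare pos 0 ('j') with pos 4 ('o'): MISMATCH
  Compare pos 1 ('l') with pos 3 ('p'): MISMATCH
Result: not a palindrome

0


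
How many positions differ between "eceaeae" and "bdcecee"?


Comparing "eceaeae" and "bdcecee" position by position:
  Position 0: 'e' vs 'b' => DIFFER
  Position 1: 'c' vs 'd' => DIFFER
  Position 2: 'e' vs 'c' => DIFFER
  Position 3: 'a' vs 'e' => DIFFER
  Position 4: 'e' vs 'c' => DIFFER
  Position 5: 'a' vs 'e' => DIFFER
  Position 6: 'e' vs 'e' => same
Positions that differ: 6

6


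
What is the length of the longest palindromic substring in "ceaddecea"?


Input: "ceaddecea"
Checking substrings for palindromes:
  [5:8] "ece" (len 3) => palindrome
  [3:5] "dd" (len 2) => palindrome
Longest palindromic substring: "ece" with length 3

3


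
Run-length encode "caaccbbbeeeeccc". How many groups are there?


Input: caaccbbbeeeeccc
Scanning for consecutive runs:
  Group 1: 'c' x 1 (positions 0-0)
  Group 2: 'a' x 2 (positions 1-2)
  Group 3: 'c' x 2 (positions 3-4)
  Group 4: 'b' x 3 (positions 5-7)
  Group 5: 'e' x 4 (positions 8-11)
  Group 6: 'c' x 3 (positions 12-14)
Total groups: 6

6


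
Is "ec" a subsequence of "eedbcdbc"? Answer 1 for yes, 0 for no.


Check if "ec" is a subsequence of "eedbcdbc"
Greedy scan:
  Position 0 ('e'): matches sub[0] = 'e'
  Position 1 ('e'): no match needed
  Position 2 ('d'): no match needed
  Position 3 ('b'): no match needed
  Position 4 ('c'): matches sub[1] = 'c'
  Position 5 ('d'): no match needed
  Position 6 ('b'): no match needed
  Position 7 ('c'): no match needed
All 2 characters matched => is a subsequence

1


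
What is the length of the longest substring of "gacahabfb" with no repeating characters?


Input: "gacahabfb"
Sliding window (track last position of each char):
  Position 0 ('g'): window [0,0] length 1 -- new best
  Position 1 ('a'): window [0,1] length 2 -- new best
  Position 2 ('c'): window [0,2] length 3 -- new best
  Position 3 ('a'): repeat (last at 1), move window start to 2
  Position 3 ('a'): window [2,3] length 2
  Position 4 ('h'): window [2,4] length 3
  Position 5 ('a'): repeat (last at 3), move window start to 4
  Position 5 ('a'): window [4,5] length 2
  Position 6 ('b'): window [4,6] length 3
  Position 7 ('f'): window [4,7] length 4 -- new best
  Position 8 ('b'): repeat (last at 6), move window start to 7
  Position 8 ('b'): window [7,8] length 2
Longest substring with no repeats: "habf" with length 4

4


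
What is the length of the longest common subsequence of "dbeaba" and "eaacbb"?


LCS of "dbeaba" and "eaacbb"
DP table:
           e    a    a    c    b    b
      0    0    0    0    0    0    0
  d   0    0    0    0    0    0    0
  b   0    0    0    0    0    1    1
  e   0    1    1    1    1    1    1
  a   0    1    2    2    2    2    2
  b   0    1    2    2    2    3    3
  a   0    1    2    3    3    3    3
LCS length = dp[6][6] = 3

3


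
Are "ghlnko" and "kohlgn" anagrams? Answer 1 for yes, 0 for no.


Strings: "ghlnko", "kohlgn"
Sorted first:  ghklno
Sorted second: ghklno
Sorted forms match => anagrams

1


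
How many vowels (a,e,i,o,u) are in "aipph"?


Input: aipph
Checking each character:
  'a' at position 0: vowel (running total: 1)
  'i' at position 1: vowel (running total: 2)
  'p' at position 2: consonant
  'p' at position 3: consonant
  'h' at position 4: consonant
Total vowels: 2

2


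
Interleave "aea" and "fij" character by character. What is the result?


Interleaving "aea" and "fij":
  Position 0: 'a' from first, 'f' from second => "af"
  Position 1: 'e' from first, 'i' from second => "ei"
  Position 2: 'a' from first, 'j' from second => "aj"
Result: afeiaj

afeiaj


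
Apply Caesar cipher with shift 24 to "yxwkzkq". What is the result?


Caesar cipher: shift "yxwkzkq" by 24
  'y' (pos 24) + 24 = pos 22 = 'w'
  'x' (pos 23) + 24 = pos 21 = 'v'
  'w' (pos 22) + 24 = pos 20 = 'u'
  'k' (pos 10) + 24 = pos 8 = 'i'
  'z' (pos 25) + 24 = pos 23 = 'x'
  'k' (pos 10) + 24 = pos 8 = 'i'
  'q' (pos 16) + 24 = pos 14 = 'o'
Result: wvuixio

wvuixio


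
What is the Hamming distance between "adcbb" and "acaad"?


Comparing "adcbb" and "acaad" position by position:
  Position 0: 'a' vs 'a' => same
  Position 1: 'd' vs 'c' => differ
  Position 2: 'c' vs 'a' => differ
  Position 3: 'b' vs 'a' => differ
  Position 4: 'b' vs 'd' => differ
Total differences (Hamming distance): 4

4


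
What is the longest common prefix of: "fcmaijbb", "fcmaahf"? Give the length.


Words: fcmaijbb, fcmaahf
  Position 0: all 'f' => match
  Position 1: all 'c' => match
  Position 2: all 'm' => match
  Position 3: all 'a' => match
  Position 4: ('i', 'a') => mismatch, stop
LCP = "fcma" (length 4)

4


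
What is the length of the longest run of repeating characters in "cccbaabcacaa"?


Input: "cccbaabcacaa"
Scanning for longest run:
  Position 1 ('c'): continues run of 'c', length=2
  Position 2 ('c'): continues run of 'c', length=3
  Position 3 ('b'): new char, reset run to 1
  Position 4 ('a'): new char, reset run to 1
  Position 5 ('a'): continues run of 'a', length=2
  Position 6 ('b'): new char, reset run to 1
  Position 7 ('c'): new char, reset run to 1
  Position 8 ('a'): new char, reset run to 1
  Position 9 ('c'): new char, reset run to 1
  Position 10 ('a'): new char, reset run to 1
  Position 11 ('a'): continues run of 'a', length=2
Longest run: 'c' with length 3

3


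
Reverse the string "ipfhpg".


Input: ipfhpg
Reading characters right to left:
  Position 5: 'g'
  Position 4: 'p'
  Position 3: 'h'
  Position 2: 'f'
  Position 1: 'p'
  Position 0: 'i'
Reversed: gphfpi

gphfpi


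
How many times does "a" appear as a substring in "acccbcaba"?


Searching for "a" in "acccbcaba"
Scanning each position:
  Position 0: "a" => MATCH
  Position 1: "c" => no
  Position 2: "c" => no
  Position 3: "c" => no
  Position 4: "b" => no
  Position 5: "c" => no
  Position 6: "a" => MATCH
  Position 7: "b" => no
  Position 8: "a" => MATCH
Total occurrences: 3

3


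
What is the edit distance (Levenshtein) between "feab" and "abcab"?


Computing edit distance: "feab" -> "abcab"
DP table:
           a    b    c    a    b
      0    1    2    3    4    5
  f   1    1    2    3    4    5
  e   2    2    2    3    4    5
  a   3    2    3    3    3    4
  b   4    3    2    3    4    3
Edit distance = dp[4][5] = 3

3


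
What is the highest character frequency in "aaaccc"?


Input: aaaccc
Character counts:
  'a': 3
  'c': 3
Maximum frequency: 3

3


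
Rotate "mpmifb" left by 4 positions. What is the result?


Input: "mpmifb", rotate left by 4
First 4 characters: "mpmi"
Remaining characters: "fb"
Concatenate remaining + first: "fb" + "mpmi" = "fbmpmi"

fbmpmi


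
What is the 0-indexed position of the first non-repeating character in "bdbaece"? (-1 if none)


Input: bdbaece
Character frequencies:
  'a': 1
  'b': 2
  'c': 1
  'd': 1
  'e': 2
Scanning left to right for freq == 1:
  Position 0 ('b'): freq=2, skip
  Position 1 ('d'): unique! => answer = 1

1
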